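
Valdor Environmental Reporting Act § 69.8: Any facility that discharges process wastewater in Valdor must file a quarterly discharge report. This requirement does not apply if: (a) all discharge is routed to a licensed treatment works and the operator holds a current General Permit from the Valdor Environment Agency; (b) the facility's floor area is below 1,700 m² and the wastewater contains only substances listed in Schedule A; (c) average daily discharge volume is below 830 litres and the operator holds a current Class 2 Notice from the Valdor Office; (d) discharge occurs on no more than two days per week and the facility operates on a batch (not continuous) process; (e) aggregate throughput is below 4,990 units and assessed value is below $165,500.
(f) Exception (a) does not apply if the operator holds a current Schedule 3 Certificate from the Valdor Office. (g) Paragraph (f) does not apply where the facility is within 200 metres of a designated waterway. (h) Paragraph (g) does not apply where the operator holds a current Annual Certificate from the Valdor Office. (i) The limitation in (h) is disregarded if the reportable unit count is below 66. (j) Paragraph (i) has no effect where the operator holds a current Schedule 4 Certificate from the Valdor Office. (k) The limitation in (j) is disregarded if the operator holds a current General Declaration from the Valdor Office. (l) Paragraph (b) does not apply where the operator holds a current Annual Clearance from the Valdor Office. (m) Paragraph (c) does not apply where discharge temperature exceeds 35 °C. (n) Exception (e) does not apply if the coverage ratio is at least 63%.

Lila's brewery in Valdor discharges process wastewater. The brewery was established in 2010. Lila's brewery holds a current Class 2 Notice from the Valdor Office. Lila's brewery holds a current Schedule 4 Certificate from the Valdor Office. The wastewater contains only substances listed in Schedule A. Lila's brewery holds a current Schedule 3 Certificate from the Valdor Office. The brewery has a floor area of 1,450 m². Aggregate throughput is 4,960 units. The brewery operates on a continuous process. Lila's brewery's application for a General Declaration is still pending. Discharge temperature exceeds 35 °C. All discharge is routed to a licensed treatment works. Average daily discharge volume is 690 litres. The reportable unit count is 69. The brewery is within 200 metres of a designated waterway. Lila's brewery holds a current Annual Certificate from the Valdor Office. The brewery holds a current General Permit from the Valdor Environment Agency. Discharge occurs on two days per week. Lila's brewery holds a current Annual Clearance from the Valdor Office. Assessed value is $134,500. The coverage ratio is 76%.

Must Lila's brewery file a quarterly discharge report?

Exception (a): discharge is routed to a licensed treatment works; a current General Permit is held — every condition holds. However, paragraphs (f)–(k) must be considered: (f) is triggered — a current Schedule 3 Certificate is held. (g) is triggered (the brewery is within 200 m of a designated waterway), but is itself disapplied by (h): (h) operates against (g): a current Annual Certificate is held. (i) is not engaged (the reportable unit count is 69, not below 66), so (h) stands. So (a) is unavailable.
All of (b)'s requirements are met (the facility's floor area is 1,450 m², below the 1,700 m² limit; the wastewater is Schedule-A-only). Turning to paragraph (l): (l) is engaged — a current Annual Clearance is held. So (b) is unavailable.
All of (c)'s requirements are met (average daily discharge volume is 690 litres, below the 830 litres limit; a current Class 2 Notice is held). But: (m) applies — discharge temperature exceeds 35 °C. So (c) is unavailable.
Exception (d) requires that the facility operates on a batch (not continuous) process; but the facility operates on a continuous process, so (d) is unavailable.
All of (e)'s requirements are met (aggregate throughput is 4,960 units, below the 4,990 units limit; assessed value is $134,500, below the $165,500 limit). Turning to paragraph (n): (n) operates — the coverage ratio is 76%, meeting the 63% threshold. Exception (e) does not apply.
No exception displaces § 69.8.

Yes — Lila's brewery must file a quarterly discharge report.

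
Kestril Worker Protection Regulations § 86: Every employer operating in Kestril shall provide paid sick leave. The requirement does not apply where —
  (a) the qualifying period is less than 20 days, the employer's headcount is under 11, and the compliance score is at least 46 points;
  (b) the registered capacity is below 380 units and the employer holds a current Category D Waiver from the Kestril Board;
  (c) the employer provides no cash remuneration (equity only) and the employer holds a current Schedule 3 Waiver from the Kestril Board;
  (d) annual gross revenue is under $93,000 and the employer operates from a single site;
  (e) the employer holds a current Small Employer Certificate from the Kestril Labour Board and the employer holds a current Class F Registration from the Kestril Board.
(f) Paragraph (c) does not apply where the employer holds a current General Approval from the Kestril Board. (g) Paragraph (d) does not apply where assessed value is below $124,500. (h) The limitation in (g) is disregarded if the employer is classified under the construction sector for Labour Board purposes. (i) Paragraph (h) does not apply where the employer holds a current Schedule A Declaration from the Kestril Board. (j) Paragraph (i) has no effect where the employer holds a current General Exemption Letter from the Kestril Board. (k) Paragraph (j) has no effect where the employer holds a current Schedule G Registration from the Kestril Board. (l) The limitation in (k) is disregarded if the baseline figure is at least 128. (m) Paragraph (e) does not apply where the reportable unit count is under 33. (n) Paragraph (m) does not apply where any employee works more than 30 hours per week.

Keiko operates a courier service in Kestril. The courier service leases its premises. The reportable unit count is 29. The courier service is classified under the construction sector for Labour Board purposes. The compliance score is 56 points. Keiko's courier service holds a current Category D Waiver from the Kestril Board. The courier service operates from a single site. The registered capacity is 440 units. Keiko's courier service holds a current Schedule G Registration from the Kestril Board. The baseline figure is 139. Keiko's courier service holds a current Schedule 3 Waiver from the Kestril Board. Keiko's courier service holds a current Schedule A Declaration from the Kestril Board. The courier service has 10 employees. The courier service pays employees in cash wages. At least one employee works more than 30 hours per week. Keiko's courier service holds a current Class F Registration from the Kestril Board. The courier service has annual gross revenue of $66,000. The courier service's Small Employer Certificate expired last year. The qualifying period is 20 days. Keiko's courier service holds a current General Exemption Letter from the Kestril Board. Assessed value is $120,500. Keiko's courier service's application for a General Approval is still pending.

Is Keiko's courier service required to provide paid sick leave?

Exception (a) requires that the qualifying period is less than 20 days; but the qualifying period is 20 days, not less than 20 days, so (a) is unavailable.
Exception (b) fails — the registered capacity is 440 units, not below 380 units.
Exception (c) does not apply: employees are paid cash wages.
Exception (d): annual gross revenue is $66,000, under the $93,000 limit; the employer operates from a single site — every condition holds. As to paragraphs (g)–(l): (g) is engaged (assessed value is $120,500, below the $124,500 limit), but is itself disapplied by (h): (h) operates against (g): the courier service is classified under the construction sector. (i) would limit (h) — a current Schedule A Declaration is held — but (j) sets (i) aside: (j) is engaged — a current General Exemption Letter is held. (k) would limit (j) — a current Schedule G Registration is held — but (l) sets (k) aside: (l) is engaged — the baseline figure is 139, meeting the 128 threshold. So (d) applies.
Exception (e) fails — the Small Employer Certificate has expired.

No — exception (d) applies; Keiko's courier service is not required to provide paid sick leave.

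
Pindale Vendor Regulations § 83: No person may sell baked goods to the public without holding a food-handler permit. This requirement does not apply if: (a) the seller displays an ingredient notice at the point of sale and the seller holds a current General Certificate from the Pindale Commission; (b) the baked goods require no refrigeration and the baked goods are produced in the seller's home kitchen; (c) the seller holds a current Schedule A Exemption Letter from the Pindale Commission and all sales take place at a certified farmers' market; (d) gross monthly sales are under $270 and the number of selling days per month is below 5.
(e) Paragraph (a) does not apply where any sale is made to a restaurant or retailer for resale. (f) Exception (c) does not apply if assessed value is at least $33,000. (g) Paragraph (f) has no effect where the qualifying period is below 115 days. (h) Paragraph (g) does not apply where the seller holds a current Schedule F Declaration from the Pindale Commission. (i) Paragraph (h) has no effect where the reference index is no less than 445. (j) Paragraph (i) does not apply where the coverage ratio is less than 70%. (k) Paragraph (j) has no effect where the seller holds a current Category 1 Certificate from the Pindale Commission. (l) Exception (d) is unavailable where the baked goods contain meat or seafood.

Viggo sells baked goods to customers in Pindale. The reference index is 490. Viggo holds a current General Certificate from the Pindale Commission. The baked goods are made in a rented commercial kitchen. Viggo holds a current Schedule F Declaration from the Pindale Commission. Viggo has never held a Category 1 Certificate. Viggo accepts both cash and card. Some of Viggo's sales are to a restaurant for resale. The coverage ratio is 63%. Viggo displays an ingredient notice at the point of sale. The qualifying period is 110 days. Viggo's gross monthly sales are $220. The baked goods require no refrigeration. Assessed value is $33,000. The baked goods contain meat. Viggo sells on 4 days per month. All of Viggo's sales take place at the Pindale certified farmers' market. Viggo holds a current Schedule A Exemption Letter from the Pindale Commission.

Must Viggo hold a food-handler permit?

Yes — Viggo must hold a food-handler permit.

All of (a)'s requirements are met (an ingredient notice is displayed; a current General Certificate is held). But: (e) operates against (a): some sales are to a restaurant for resale. (a) is therefore removed.
Exception (b) requires that the baked goods are produced in the seller's home kitchen; but the baked goods are made in a commercial kitchen, not a home kitchen, so (b) is unavailable.
Exception (c) is satisfied on its face — a current Schedule A Exemption Letter is held; all sales are at a certified farmers' market. Turning to paragraphs (f)–(k): (f) operates against (c): assessed value is $33,000, meeting the $33,000 threshold. (g) would limit (f) — the qualifying period is 110 days, below the 115 days limit — but (h) sets (g) aside: (h) operates against (g): a current Schedule F Declaration is held. (i) is triggered (the reference index is 490, meeting the 445 threshold), but is displaced by (j): (j) applies — the coverage ratio is 63%, less than the 70% limit. (k), which would lift (j), is not engaged — the Category 1 Certificate is not current. Exception (c) does not apply.
Exception (d)'s conditions are all satisfied: gross monthly sales are $220, under the $270 limit; the number of selling days per month is 4, below the 5 limit. But: (l) operates against (d): the baked goods contain meat. Exception (d) does not apply.
None of the exceptions is available; § 83 applies in full.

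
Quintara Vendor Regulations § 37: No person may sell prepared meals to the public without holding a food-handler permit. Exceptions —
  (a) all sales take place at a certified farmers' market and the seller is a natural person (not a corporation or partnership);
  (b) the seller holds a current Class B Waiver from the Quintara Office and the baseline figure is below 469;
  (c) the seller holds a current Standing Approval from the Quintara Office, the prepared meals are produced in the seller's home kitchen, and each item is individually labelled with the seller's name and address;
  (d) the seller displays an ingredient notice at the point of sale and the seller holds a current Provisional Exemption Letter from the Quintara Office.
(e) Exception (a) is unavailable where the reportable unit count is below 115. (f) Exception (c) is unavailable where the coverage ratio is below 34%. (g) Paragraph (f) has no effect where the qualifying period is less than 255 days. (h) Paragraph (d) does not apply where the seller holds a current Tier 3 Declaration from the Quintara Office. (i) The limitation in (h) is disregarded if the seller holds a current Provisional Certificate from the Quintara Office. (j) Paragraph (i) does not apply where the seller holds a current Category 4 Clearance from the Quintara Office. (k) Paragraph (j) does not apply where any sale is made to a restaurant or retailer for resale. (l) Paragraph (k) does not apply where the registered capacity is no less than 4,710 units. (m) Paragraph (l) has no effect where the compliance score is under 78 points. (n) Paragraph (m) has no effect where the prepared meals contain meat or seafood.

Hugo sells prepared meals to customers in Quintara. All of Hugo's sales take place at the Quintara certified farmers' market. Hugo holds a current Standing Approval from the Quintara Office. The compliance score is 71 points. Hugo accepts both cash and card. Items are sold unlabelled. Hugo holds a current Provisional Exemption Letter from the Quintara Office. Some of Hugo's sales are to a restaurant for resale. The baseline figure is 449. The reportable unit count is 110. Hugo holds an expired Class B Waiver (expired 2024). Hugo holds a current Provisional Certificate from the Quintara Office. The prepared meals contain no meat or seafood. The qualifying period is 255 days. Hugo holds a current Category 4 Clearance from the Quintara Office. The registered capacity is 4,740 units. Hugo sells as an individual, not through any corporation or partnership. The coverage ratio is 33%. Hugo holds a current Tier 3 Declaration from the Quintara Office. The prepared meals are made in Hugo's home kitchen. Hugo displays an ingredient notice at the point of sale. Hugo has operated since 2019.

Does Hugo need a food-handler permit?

Exception (a) is satisfied on its face — all sales are at a certified farmers' market; the seller is a natural person. But: (e) operates against (a): the reportable unit count is 110, below the 115 limit. (a) is therefore removed.
Exception (b) fails — the Class B Waiver is not current.
Exception (c) fails — items are sold unlabelled.
Exception (d)'s conditions are all satisfied: an ingredient notice is displayed; a current Provisional Exemption Letter is held. As to paragraphs (h)–(n): (h) applies (a current Tier 3 Declaration is held), but is overridden by (i): (i) operates against (h): a current Provisional Certificate is held. (j) would limit (i) — a current Category 4 Clearance is held — but (k) sets (j) aside: (k) operates against (j): some sales are to a restaurant for resale. (l) would limit (k) — the registered capacity is 4,740 units, meeting the 4,710 units threshold — but (m) sets (l) aside: (m) is engaged — the compliance score is 71 points, under the 78 points limit. (n), which would lift (m), is inapplicable — the prepared meals contain no meat or seafood. Exception (d) stands.

No — exception (d) applies; Hugo is not required to hold a food-handler permit.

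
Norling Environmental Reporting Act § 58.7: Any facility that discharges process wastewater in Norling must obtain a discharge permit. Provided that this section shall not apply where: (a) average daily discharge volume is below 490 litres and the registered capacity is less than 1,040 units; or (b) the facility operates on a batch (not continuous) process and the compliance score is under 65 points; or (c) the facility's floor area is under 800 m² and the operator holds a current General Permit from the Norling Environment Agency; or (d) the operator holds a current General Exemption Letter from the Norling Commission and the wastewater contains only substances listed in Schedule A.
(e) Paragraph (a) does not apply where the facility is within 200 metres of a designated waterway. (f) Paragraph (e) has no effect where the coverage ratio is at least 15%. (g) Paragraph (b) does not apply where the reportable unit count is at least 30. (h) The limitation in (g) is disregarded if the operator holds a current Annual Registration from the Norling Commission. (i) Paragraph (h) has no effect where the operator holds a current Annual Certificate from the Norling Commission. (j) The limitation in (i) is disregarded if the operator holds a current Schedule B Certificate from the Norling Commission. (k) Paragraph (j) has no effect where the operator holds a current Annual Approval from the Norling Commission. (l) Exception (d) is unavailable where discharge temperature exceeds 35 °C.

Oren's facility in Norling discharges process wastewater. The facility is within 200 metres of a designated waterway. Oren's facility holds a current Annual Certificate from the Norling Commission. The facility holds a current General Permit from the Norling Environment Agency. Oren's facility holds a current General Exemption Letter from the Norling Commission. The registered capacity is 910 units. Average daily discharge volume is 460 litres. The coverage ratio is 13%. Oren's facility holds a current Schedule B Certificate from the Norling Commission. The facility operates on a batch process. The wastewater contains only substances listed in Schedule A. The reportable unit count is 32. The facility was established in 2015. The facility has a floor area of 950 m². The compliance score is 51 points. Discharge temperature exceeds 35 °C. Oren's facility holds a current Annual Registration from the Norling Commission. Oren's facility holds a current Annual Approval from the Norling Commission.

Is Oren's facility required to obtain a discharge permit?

Exception (a) is satisfied on its face — average daily discharge volume is 460 litres, below the 490 litres limit; the registered capacity is 910 units, less than the 1,040 units limit. But: (e) operates against (a): the facility is within 200 m of a designated waterway. (f) is not engaged (the coverage ratio is 13%, short of 15%), so (e) stands. Exception (a) does not apply.
All of (b)'s requirements are met (the facility operates on a batch process; the compliance score is 51 points, under the 65 points limit). But applying paragraphs (g)–(k): (g) operates — the reportable unit count is 32, meeting the 30 threshold. (h) would limit (g) — a current Annual Registration is held — but (i) sets (h) aside: (i) operates against (h): a current Annual Certificate is held. (j) is triggered (a current Schedule B Certificate is held), but is overridden by (k): (k) operates against (j): a current Annual Approval is held. So (b) is unavailable.
Exception (c) requires that the facility's floor area is under 800 m²; but the facility's floor area is 950 m², not under 800 m², so (c) is unavailable.
Exception (d) is satisfied on its face — a current General Exemption Letter is held; the wastewater is Schedule-A-only. Turning to paragraph (l): (l) applies — discharge temperature exceeds 35 °C. (d) is therefore removed.
None of the exceptions is available; § 58.7 applies in full.

Yes — Oren's facility must obtain a discharge permit.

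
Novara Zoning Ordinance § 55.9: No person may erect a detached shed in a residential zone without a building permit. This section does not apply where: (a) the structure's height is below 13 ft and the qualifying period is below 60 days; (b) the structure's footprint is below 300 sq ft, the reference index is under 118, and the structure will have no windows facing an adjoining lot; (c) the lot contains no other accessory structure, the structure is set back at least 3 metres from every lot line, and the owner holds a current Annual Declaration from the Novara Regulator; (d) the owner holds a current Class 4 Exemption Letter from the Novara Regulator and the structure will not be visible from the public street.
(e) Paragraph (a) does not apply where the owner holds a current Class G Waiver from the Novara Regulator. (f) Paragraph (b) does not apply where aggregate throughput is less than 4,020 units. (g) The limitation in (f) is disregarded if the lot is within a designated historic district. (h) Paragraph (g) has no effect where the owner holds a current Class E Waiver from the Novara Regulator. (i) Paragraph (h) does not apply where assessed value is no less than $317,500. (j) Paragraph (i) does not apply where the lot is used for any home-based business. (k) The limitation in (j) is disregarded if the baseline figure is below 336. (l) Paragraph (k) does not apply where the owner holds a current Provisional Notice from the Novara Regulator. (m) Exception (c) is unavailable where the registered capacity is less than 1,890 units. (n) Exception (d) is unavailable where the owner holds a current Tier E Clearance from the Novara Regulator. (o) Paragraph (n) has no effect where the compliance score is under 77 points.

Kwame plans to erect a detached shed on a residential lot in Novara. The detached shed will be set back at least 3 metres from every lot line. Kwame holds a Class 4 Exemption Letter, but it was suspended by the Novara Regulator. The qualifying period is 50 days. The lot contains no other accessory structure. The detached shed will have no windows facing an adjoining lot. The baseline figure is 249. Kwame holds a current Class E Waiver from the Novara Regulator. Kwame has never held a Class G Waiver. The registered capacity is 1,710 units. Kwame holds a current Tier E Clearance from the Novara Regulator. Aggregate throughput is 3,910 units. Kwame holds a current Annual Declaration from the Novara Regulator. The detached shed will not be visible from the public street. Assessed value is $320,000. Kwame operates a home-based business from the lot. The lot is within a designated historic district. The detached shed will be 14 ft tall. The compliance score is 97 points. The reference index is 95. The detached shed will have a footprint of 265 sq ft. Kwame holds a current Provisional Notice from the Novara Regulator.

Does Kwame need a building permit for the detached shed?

Exception (a) does not apply: the structure's height is 14 ft, not below 13 ft.
Exception (b) is satisfied on its face — the structure's footprint is 265 sq ft, below the 300 sq ft limit; the reference index is 95, under the 118 limit; no windows face an adjoining lot. Turning to paragraphs (f)–(l): (f) is triggered — aggregate throughput is 3,910 units, less than the 4,020 units limit. (g) applies (the lot is in a historic district), but is itself disapplied by (h): (h) operates — a current Class E Waiver is held. (i) would limit (h) — assessed value is $320,000, meeting the $317,500 threshold — but (j) sets (i) aside: (j) is engaged — a home-based business operates on the lot. (k) would limit (j) — the baseline figure is 249, below the 336 limit — but (l) sets (k) aside: (l) is engaged — a current Provisional Notice is held. (b) is therefore removed.
Exception (c): the lot has no other accessory structure; the setback is at least 3 m on every side; a current Annual Declaration is held — every condition holds. But applying paragraph (m): (m) is triggered — the registered capacity is 1,710 units, less than the 1,890 units limit. So (c) is unavailable.
Exception (d) fails — the Class 4 Exemption Letter is not current.
Every exception is unavailable, so the rule governs.

Yes — Kwame must obtain a building permit.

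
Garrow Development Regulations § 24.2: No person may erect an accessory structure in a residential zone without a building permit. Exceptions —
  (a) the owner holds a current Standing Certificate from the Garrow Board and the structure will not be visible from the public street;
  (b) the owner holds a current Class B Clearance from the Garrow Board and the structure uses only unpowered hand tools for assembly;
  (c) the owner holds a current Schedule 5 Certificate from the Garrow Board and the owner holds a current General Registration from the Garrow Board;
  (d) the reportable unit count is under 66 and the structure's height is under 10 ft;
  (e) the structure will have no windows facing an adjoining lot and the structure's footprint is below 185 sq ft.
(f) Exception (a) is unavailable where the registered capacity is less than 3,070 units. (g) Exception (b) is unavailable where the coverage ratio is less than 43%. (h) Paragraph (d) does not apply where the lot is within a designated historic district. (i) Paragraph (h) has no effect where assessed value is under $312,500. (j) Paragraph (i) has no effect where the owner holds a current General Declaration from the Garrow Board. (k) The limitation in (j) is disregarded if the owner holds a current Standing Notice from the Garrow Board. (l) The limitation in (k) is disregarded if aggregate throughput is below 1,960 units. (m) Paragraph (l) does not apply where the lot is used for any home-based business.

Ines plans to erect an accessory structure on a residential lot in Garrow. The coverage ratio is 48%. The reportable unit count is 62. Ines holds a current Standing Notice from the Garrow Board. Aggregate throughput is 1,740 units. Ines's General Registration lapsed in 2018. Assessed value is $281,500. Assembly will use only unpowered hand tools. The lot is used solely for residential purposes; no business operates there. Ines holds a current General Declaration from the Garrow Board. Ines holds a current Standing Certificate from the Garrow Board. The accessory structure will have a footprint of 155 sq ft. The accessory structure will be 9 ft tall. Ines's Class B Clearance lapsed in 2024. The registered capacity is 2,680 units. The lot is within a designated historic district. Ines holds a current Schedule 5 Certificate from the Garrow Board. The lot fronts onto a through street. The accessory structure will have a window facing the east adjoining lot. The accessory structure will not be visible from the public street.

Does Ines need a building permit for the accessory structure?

Exception (a)'s conditions are all satisfied: a current Standing Certificate is held; the structure will not be visible from the street. Turning to paragraph (f): (f) operates against (a): the registered capacity is 2,680 units, less than the 3,070 units limit. (a) is therefore removed.
Exception (b) requires that the owner holds a current Class B Clearance from the Garrow Board; but the Class B Clearance is not current, so (b) is unavailable.
Exception (c) requires that the owner holds a current General Registration from the Garrow Board; but no current General Registration is held, so (c) is unavailable.
Exception (d): the reportable unit count is 62, under the 66 limit; the structure's height is 9 ft, under the 10 ft limit — every condition holds. But applying paragraphs (h)–(m): (h) operates against (d): the lot is in a historic district. (i) operates (assessed value is $281,500, under the $312,500 limit), but is set aside by (j): (j) is engaged — a current General Declaration is held. (k) is triggered (a current Standing Notice is held), but is displaced by (l): (l) operates against (k): aggregate throughput is 1,740 units, below the 1,960 units limit. (m), which would lift (l), does not operate here — the lot is solely residential. (d) is therefore removed.
Exception (e) fails — a window faces an adjoining lot.
No exception is made out. Ines falls within the general rule.

Yes — Ines must obtain a building permit.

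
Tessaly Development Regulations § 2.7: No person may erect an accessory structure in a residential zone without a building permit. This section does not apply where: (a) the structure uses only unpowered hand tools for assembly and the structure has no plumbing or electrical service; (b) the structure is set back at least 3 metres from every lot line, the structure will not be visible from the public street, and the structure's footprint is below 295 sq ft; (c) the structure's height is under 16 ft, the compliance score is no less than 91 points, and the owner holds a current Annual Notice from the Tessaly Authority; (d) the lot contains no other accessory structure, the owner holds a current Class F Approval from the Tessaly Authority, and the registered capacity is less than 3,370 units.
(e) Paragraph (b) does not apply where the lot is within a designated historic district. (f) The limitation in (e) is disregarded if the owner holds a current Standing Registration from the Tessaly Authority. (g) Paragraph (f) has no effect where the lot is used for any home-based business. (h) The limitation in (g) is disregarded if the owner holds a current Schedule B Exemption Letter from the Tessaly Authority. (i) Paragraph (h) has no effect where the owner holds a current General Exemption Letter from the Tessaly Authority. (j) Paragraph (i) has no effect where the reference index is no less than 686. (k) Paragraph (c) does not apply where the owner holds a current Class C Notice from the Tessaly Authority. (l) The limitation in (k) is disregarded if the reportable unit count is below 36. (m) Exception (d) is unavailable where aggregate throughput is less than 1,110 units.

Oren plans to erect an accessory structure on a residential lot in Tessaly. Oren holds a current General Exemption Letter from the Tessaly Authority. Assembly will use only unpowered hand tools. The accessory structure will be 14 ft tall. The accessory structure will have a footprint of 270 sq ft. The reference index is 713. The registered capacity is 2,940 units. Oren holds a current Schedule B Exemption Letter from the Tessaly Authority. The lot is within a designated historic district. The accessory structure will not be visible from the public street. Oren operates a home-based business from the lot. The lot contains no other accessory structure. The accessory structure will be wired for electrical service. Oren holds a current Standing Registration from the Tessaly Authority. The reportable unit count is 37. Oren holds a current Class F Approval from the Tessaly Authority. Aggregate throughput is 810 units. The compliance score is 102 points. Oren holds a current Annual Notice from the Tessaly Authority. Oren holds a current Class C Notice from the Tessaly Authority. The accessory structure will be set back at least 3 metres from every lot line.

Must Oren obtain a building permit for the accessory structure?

Exception (a) requires that the structure has no plumbing or electrical service; but electrical service is planned, so (a) is unavailable.
Exception (b): the setback is at least 3 m on every side; the structure will not be visible from the street; the structure's footprint is 270 sq ft, below the 295 sq ft limit — every condition holds. As to paragraphs (e)–(j): (e) would limit (b) — the lot is in a historic district — but (f) sets (e) aside: (f) is engaged — a current Standing Registration is held. (g) applies (a home-based business operates on the lot), but is itself disapplied by (h): (h) operates — a current Schedule B Exemption Letter is held. (i) would limit (h) — a current General Exemption Letter is held — but (j) sets (i) aside: (j) applies — the reference index is 713, meeting the 686 threshold. (b) remains available.
Exception (c)'s conditions are all satisfied: the structure's height is 14 ft, under the 16 ft limit; the compliance score is 102 points, meeting the 91 points threshold; a current Annual Notice is held. Turning to paragraphs (k)–(l): (k) is engaged — a current Class C Notice is held. (l), which would lift (k), is inapplicable — the reportable unit count is 37, not below 36. So (c) is unavailable.
Exception (d) is satisfied on its face — the lot has no other accessory structure; a current Class F Approval is held; the registered capacity is 2,940 units, less than the 3,370 units limit. Turning to paragraph (m): (m) applies — aggregate throughput is 810 units, less than the 1,110 units limit. So (d) is unavailable.

No — exception (b) applies; Oren does not need a building permit.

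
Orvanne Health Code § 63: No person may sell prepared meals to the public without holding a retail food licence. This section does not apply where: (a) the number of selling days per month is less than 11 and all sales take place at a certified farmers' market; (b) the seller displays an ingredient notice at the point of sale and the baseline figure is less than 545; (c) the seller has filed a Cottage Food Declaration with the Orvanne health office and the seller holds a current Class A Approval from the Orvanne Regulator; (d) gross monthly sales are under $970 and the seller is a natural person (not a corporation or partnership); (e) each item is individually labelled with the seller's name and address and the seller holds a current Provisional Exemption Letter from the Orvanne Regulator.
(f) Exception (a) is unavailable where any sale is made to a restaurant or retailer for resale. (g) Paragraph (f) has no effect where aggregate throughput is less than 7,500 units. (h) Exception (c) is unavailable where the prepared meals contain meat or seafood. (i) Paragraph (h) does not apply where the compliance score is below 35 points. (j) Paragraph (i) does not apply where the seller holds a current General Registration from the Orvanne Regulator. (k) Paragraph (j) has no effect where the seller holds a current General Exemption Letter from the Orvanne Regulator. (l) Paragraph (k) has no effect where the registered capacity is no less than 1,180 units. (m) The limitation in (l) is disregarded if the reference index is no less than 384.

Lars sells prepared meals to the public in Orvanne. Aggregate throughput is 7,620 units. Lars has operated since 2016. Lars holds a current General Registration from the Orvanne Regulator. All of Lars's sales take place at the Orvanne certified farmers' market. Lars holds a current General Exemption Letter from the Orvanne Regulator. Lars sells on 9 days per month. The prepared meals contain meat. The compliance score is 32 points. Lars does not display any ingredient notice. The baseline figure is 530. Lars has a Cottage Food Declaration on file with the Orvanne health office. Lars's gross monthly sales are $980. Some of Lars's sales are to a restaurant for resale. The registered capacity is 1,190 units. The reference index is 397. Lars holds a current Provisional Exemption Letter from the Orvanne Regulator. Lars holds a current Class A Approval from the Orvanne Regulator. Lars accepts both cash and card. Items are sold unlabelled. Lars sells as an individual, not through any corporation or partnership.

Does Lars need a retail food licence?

No — exception (c) applies; Lars is not required to hold a retail food licence.

All of (a)'s requirements are met (the number of selling days per month is 9, less than the 11 limit; all sales are at a certified farmers' market). Turning to paragraphs (f)–(g): (f) operates against (a): some sales are to a restaurant for resale. (g), which would lift (f), is inapplicable — aggregate throughput is 7,620 units, not less than 7,500 units. Exception (a) does not apply.
Exception (b) fails — no ingredient notice is displayed.
Exception (c)'s conditions are all satisfied: a Cottage Food Declaration is on file; a current Class A Approval is held. Under paragraphs (h)–(m): (h) would limit (c) — the prepared meals contain meat — but (i) sets (h) aside: (i) applies — the compliance score is 32 points, below the 35 points limit. (j) is triggered (a current General Registration is held), but is overridden by (k): (k) is engaged — a current General Exemption Letter is held. (l) would limit (k) — the registered capacity is 1,190 units, meeting the 1,180 units threshold — but (m) sets (l) aside: (m) operates against (l): the reference index is 397, meeting the 384 threshold. (c) remains available.
Exception (d) requires that gross monthly sales are under $970; but gross monthly sales are $980, not under $970, so (d) is unavailable.
Exception (e) fails — items are sold unlabelled.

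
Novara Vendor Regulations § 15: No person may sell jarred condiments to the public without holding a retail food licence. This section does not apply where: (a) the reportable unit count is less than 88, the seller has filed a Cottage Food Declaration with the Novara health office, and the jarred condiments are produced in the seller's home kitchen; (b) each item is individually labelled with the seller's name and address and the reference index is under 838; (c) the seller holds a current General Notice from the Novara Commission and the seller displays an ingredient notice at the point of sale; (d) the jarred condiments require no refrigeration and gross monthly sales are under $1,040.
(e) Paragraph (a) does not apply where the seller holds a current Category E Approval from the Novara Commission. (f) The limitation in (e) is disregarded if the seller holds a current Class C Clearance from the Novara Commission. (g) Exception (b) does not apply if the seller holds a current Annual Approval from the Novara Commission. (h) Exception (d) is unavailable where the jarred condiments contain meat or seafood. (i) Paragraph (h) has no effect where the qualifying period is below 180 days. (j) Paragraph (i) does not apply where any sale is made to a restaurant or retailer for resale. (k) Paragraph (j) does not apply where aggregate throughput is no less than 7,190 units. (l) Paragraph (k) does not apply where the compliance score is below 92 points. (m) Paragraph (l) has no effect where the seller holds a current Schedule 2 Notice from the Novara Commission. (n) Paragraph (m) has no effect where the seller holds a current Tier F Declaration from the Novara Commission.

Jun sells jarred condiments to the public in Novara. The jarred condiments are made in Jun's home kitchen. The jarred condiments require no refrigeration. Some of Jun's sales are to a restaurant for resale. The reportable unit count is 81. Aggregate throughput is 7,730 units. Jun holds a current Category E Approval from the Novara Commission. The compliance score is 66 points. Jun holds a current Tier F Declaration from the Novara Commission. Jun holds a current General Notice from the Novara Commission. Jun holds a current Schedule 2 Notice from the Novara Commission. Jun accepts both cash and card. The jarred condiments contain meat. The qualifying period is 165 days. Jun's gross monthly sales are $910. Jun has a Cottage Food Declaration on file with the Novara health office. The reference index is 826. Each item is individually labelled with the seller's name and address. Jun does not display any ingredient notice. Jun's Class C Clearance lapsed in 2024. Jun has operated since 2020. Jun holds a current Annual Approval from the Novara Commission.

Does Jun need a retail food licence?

Yes — Jun must hold a retail food licence.

All of (a)'s requirements are met (the reportable unit count is 81, less than the 88 limit; a Cottage Food Declaration is on file; the jarred condiments are home-kitchen produced). However, paragraphs (e)–(f) must be considered: (e) is engaged — a current Category E Approval is held. (f) is not engaged (there is no Class C Clearance in force), so (e) stands. So (a) is unavailable.
Exception (b) is satisfied on its face — items are individually labelled; the reference index is 826, under the 838 limit. But applying paragraph (g): (g) is engaged — a current Annual Approval is held. (b) is therefore removed.
Exception (c) requires that the seller displays an ingredient notice at the point of sale; but no ingredient notice is displayed, so (c) is unavailable.
All of (d)'s requirements are met (the jarred condiments are shelf-stable; gross monthly sales are $910, under the $1,040 limit). However, paragraphs (h)–(n) must be considered: (h) operates against (d): the jarred condiments contain meat. (i) would limit (h) — the qualifying period is 165 days, below the 180 days limit — but (j) sets (i) aside: (j) operates — some sales are to a restaurant for resale. (k) would limit (j) — aggregate throughput is 7,730 units, meeting the 7,190 units threshold — but (l) sets (k) aside: (l) operates against (k): the compliance score is 66 points, below the 92 points limit. (m) operates (a current Schedule 2 Notice is held), but is itself disapplied by (n): (n) is engaged — a current Tier F Declaration is held. (d) is therefore removed.
No exception is made out. Jun falls within the general rule.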